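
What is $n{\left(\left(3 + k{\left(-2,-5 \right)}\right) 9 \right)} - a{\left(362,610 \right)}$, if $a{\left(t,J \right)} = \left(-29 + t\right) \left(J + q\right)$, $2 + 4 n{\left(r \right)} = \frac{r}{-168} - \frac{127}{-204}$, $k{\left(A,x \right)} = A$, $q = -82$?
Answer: $- \frac{2008617463}{11424} \approx -1.7582 \cdot 10^{5}$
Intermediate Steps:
$n{\left(r \right)} = - \frac{281}{816} - \frac{r}{672}$ ($n{\left(r \right)} = - \frac{1}{2} + \frac{\frac{r}{-168} - \frac{127}{-204}}{4} = - \frac{1}{2} + \frac{r \left(- \frac{1}{168}\right) - - \frac{127}{204}}{4} = - \frac{1}{2} + \frac{- \frac{r}{168} + \frac{127}{204}}{4} = - \frac{1}{2} + \frac{\frac{127}{204} - \frac{r}{168}}{4} = - \frac{1}{2} - \left(- \frac{127}{816} + \frac{r}{672}\right) = - \frac{281}{816} - \frac{r}{672}$)
$a{\left(t,J \right)} = \left(-82 + J\right) \left(-29 + t\right)$ ($a{\left(t,J \right)} = \left(-29 + t\right) \left(J - 82\right) = \left(-29 + t\right) \left(-82 + J\right) = \left(-82 + J\right) \left(-29 + t\right)$)
$n{\left(\left(3 + k{\left(-2,-5 \right)}\right) 9 \right)} - a{\left(362,610 \right)} = \left(- \frac{281}{816} - \frac{\left(3 - 2\right) 9}{672}\right) - \left(2378 - 29684 - 17690 + 610 \cdot 362\right) = \left(- \frac{281}{816} - \frac{1 \cdot 9}{672}\right) - \left(2378 - 29684 - 17690 + 220820\right) = \left(- \frac{281}{816} - \frac{3}{224}\right) - 175824 = - \frac{4087}{11424} - 175824 = - \frac{2008617463}{11424}$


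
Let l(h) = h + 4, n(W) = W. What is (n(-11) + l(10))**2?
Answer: 9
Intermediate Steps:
l(h) = 4 + h
(n(-11) + l(10))**2 = (-11 + (4 + 10))**2 = (-11 + 14)**2 = 3**2 = 9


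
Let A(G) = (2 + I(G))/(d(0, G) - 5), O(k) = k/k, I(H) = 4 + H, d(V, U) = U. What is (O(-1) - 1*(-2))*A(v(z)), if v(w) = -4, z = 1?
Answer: -⅔ ≈ -0.66667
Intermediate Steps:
O(k) = 1
A(G) = (6 + G)/(-5 + G) (A(G) = (2 + (4 + G))/(G - 5) = (6 + G)/(-5 + G))
(O(-1) - 1*(-2))*A(v(z)) = (1 - 1*(-2))*((6 - 4)/(-5 - 4)) = (1 + 2)*(2/(-9)) = 3*(-⅑*2) = 3*(-2/9) = -⅔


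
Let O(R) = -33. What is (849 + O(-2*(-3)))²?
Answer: 665856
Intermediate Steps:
(849 + O(-2*(-3)))² = (849 - 33)² = 816² = 665856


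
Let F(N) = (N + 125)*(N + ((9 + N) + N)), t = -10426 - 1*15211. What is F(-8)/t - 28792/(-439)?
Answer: 738910949/11254643 ≈ 65.654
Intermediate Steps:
t = -25637 (t = -10426 - 15211 = -25637)
F(N) = (9 + 3*N)*(125 + N) (F(N) = (125 + N)*(N + (9 + 2*N)) = (125 + N)*(9 + 3*N) = (9 + 3*N)*(125 + N))
F(-8)/t - 28792/(-439) = (1125 + 3*(-8)² + 384*(-8))/(-25637) - 28792/(-439) = (1125 + 3*64 - 3072)*(-1/25637) - 28792*(-1/439) = (1125 + 192 - 3072)*(-1/25637) + 28792/439 = -1755*(-1/25637) + 28792/439 = 1755/25637 + 28792/439 = 738910949/11254643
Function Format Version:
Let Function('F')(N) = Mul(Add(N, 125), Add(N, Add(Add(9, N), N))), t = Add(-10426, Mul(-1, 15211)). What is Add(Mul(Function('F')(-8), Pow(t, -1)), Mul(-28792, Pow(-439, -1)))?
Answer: Rational(738910949, 11254643) ≈ 65.654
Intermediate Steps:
t = -25637 (t = Add(-10426, -15211) = -25637)
Function('F')(N) = Mul(Add(9, Mul(3, N)), Add(125, N)) (Function('F')(N) = Mul(Add(125, N), Add(N, Add(9, Mul(2, N)))) = Mul(Add(125, N), Add(9, Mul(3, N))) = Mul(Add(9, Mul(3, N)), Add(125, N)))
Add(Mul(Function('F')(-8), Pow(t, -1)), Mul(-28792, Pow(-439, -1))) = Add(Mul(Add(1125, Mul(3, Pow(-8, 2)), Mul(384, -8)), Pow(-25637, -1)), Mul(-28792, Pow(-439, -1))) = Add(Mul(Add(1125, Mul(3, 64), -3072), Rational(-1, 25637)), Mul(-28792, Rational(-1, 439))) = Add(Mul(Add(1125, 192, -3072), Rational(-1, 25637)), Rational(28792, 439)) = Add(Mul(-1755, Rational(-1, 25637)), Rational(28792, 439)) = Add(Rational(1755, 25637), Rational(28792, 439)) = Rational(738910949, 11254643)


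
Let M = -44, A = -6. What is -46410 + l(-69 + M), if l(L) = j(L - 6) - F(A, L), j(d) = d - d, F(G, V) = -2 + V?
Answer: -46295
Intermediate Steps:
j(d) = 0
l(L) = 2 - L (l(L) = 0 - (-2 + L) = 0 + (2 - L) = 2 - L)
-46410 + l(-69 + M) = -46410 + (2 - (-69 - 44)) = -46410 + (2 - 1*(-113)) = -46410 + (2 + 113) = -46410 + 115 = -46295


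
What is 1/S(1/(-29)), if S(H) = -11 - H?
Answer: -29/318 ≈ -0.091195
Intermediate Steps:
1/S(1/(-29)) = 1/(-11 - 1/(-29)) = 1/(-11 - 1*(-1/29)) = 1/(-11 + 1/29) = 1/(-318/29) = -29/318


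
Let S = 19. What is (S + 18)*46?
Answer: 1702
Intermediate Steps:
(S + 18)*46 = (19 + 18)*46 = 37*46 = 1702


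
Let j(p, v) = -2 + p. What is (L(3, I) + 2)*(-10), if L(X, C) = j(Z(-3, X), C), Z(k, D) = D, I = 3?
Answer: -30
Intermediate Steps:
L(X, C) = -2 + X
(L(3, I) + 2)*(-10) = ((-2 + 3) + 2)*(-10) = (1 + 2)*(-10) = 3*(-10) = -30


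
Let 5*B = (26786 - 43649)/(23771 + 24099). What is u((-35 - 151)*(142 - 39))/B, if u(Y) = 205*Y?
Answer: 313340265500/5621 ≈ 5.5745e+7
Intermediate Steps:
B = -16863/239350 (B = ((26786 - 43649)/(23771 + 24099))/5 = (-16863/47870)/5 = (-16863*1/47870)/5 = (1/5)*(-16863/47870) = -16863/239350 ≈ -0.070453)
u((-35 - 151)*(142 - 39))/B = (205*((-35 - 151)*(142 - 39)))/(-16863/239350) = (205*(-186*103))*(-239350/16863) = (205*(-19158))*(-239350/16863) = -3927390*(-239350/16863) = 313340265500/5621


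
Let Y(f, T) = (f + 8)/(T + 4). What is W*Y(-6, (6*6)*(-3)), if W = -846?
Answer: 423/26 ≈ 16.269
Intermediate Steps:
Y(f, T) = (8 + f)/(4 + T)
W*Y(-6, (6*6)*(-3)) = -846*(8 - 6)/(4 + (6*6)*(-3)) = -846*2/(4 + 36*(-3)) = -846*2/(4 - 108) = -846*2/(-104) = -(-423)*2/52 = -846*(-1/52) = 423/26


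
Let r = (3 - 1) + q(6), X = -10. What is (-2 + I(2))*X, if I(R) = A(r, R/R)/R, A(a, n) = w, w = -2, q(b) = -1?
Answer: 30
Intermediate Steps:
r = 1 (r = (3 - 1) - 1 = 2 - 1 = 1)
A(a, n) = -2
I(R) = -2/R
(-2 + I(2))*X = (-2 - 2/2)*(-10) = (-2 - 2*½)*(-10) = (-2 - 1)*(-10) = -3*(-10) = 30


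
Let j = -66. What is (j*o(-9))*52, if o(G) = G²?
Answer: -277992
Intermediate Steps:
(j*o(-9))*52 = -66*(-9)²*52 = -66*81*52 = -5346*52 = -277992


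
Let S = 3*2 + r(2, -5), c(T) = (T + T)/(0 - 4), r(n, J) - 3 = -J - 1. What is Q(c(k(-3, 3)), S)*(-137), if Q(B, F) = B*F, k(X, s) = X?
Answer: -5343/2 ≈ -2671.5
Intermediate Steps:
r(n, J) = 2 - J (r(n, J) = 3 + (-J - 1) = 3 + (-1 - J) = 2 - J)
c(T) = -T/2 (c(T) = (2*T)/(-4) = (2*T)*(-¼) = -T/2)
S = 13 (S = 3*2 + (2 - 1*(-5)) = 6 + (2 + 5) = 6 + 7 = 13)
Q(c(k(-3, 3)), S)*(-137) = (-½*(-3)*13)*(-137) = ((3/2)*13)*(-137) = (39/2)*(-137) = -5343/2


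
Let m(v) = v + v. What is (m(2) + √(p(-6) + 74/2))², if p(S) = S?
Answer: (4 + √31)² ≈ 91.542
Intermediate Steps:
m(v) = 2*v
(m(2) + √(p(-6) + 74/2))² = (2*2 + √(-6 + 74/2))² = (4 + √(-6 + 74*(½)))² = (4 + √(-6 + 37))² = (4 + √31)²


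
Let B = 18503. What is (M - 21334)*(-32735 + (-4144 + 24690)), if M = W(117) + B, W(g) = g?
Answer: 33080946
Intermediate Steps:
M = 18620 (M = 117 + 18503 = 18620)
(M - 21334)*(-32735 + (-4144 + 24690)) = (18620 - 21334)*(-32735 + (-4144 + 24690)) = -2714*(-32735 + 20546) = -2714*(-12189) = 33080946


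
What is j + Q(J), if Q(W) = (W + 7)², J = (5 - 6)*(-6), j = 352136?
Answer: 352305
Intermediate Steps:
J = 6 (J = -1*(-6) = 6)
Q(W) = (7 + W)²
j + Q(J) = 352136 + (7 + 6)² = 352136 + 13² = 352136 + 169 = 352305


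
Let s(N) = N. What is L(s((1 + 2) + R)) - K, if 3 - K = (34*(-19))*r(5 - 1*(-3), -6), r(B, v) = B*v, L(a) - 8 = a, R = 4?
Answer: 31020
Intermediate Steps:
L(a) = 8 + a
K = -31005 (K = 3 - 34*(-19)*(5 - 1*(-3))*(-6) = 3 - (-646)*(5 + 3)*(-6) = 3 - (-646)*8*(-6) = 3 - (-646)*(-48) = 3 - 1*31008 = 3 - 31008 = -31005)
L(s((1 + 2) + R)) - K = (8 + ((1 + 2) + 4)) - 1*(-31005) = (8 + (3 + 4)) + 31005 = (8 + 7) + 31005 = 15 + 31005 = 31020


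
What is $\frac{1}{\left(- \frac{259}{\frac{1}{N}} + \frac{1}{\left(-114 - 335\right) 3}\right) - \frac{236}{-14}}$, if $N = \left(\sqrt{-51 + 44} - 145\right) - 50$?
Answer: $\frac{4491698236536}{226970680643455303} + \frac{23026664619 i \sqrt{7}}{226970680643455303} \approx 1.979 \cdot 10^{-5} + 2.6842 \cdot 10^{-7} i$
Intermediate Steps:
$N = -195 + i \sqrt{7}$ ($N = \left(\sqrt{-7} - 145\right) - 50 = \left(i \sqrt{7} - 145\right) - 50 = \left(-145 + i \sqrt{7}\right) - 50 = -195 + i \sqrt{7} \approx -195.0 + 2.6458 i$)
$\frac{1}{\left(- \frac{259}{\frac{1}{N}} + \frac{1}{\left(-114 - 335\right) 3}\right) - \frac{236}{-14}} = \frac{1}{\left(- \frac{259}{\frac{1}{-195 + i \sqrt{7}}} + \frac{1}{\left(-114 - 335\right) 3}\right) - \frac{236}{-14}} = \frac{1}{\left(- 259 \left(-195 + i \sqrt{7}\right) + \frac{1}{-449} \cdot \frac{1}{3}\right) - - \frac{118}{7}} = \frac{1}{\left(\left(50505 - 259 i \sqrt{7}\right) - \frac{1}{1347}\right) + \frac{118}{7}} = \frac{1}{\left(\frac{68030234}{1347} - 259 i \sqrt{7}\right) + \frac{118}{7}} = \frac{1}{\frac{476370584}{9429} - 259 i \sqrt{7}}$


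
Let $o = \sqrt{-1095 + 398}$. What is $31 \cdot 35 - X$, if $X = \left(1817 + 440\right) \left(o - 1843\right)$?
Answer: $4160736 - 2257 i \sqrt{697} \approx 4.1607 \cdot 10^{6} - 59587.0 i$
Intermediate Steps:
$o = i \sqrt{697}$ ($o = \sqrt{-697} = i \sqrt{697} \approx 26.401 i$)
$X = -4159651 + 2257 i \sqrt{697}$ ($X = \left(1817 + 440\right) \left(i \sqrt{697} - 1843\right) = 2257 \left(-1843 + i \sqrt{697}\right) = -4159651 + 2257 i \sqrt{697} \approx -4.1597 \cdot 10^{6} + 59587.0 i$)
$31 \cdot 35 - X = 31 \cdot 35 - \left(-4159651 + 2257 i \sqrt{697}\right) = 1085 + \left(4159651 - 2257 i \sqrt{697}\right) = 4160736 - 2257 i \sqrt{697}$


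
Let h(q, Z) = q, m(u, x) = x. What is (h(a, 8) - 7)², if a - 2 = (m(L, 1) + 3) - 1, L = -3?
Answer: 4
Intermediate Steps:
a = 5 (a = 2 + ((1 + 3) - 1) = 2 + (4 - 1) = 2 + 3 = 5)
(h(a, 8) - 7)² = (5 - 7)² = (-2)² = 4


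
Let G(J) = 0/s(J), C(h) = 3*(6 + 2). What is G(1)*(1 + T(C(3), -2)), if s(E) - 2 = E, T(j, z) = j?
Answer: 0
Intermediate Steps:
C(h) = 24 (C(h) = 3*8 = 24)
s(E) = 2 + E
G(J) = 0 (G(J) = 0/(2 + J) = 0)
G(1)*(1 + T(C(3), -2)) = 0*(1 + 24) = 0*25 = 0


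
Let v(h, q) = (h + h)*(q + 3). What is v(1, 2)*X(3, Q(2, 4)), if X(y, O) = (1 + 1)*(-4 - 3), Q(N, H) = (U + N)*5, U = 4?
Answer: -140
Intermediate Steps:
Q(N, H) = 20 + 5*N (Q(N, H) = (4 + N)*5 = 20 + 5*N)
v(h, q) = 2*h*(3 + q) (v(h, q) = (2*h)*(3 + q) = 2*h*(3 + q))
X(y, O) = -14 (X(y, O) = 2*(-7) = -14)
v(1, 2)*X(3, Q(2, 4)) = (2*1*(3 + 2))*(-14) = (2*1*5)*(-14) = 10*(-14) = -140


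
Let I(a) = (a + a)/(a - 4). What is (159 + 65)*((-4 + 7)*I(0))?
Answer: 0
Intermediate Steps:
I(a) = 2*a/(-4 + a) (I(a) = (2*a)/(-4 + a) = 2*a/(-4 + a))
(159 + 65)*((-4 + 7)*I(0)) = (159 + 65)*((-4 + 7)*(2*0/(-4 + 0))) = 224*(3*(2*0/(-4))) = 224*(3*(2*0*(-¼))) = 224*(3*0) = 224*0 = 0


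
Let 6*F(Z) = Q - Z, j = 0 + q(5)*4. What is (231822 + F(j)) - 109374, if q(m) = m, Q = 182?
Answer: 122475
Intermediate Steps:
j = 20 (j = 0 + 5*4 = 0 + 20 = 20)
F(Z) = 91/3 - Z/6 (F(Z) = (182 - Z)/6 = 91/3 - Z/6)
(231822 + F(j)) - 109374 = (231822 + (91/3 - 1/6*20)) - 109374 = (231822 + (91/3 - 10/3)) - 109374 = (231822 + 27) - 109374 = 231849 - 109374 = 122475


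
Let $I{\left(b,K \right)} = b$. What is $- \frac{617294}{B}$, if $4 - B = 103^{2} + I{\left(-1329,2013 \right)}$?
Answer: $\frac{308647}{4638} \approx 66.547$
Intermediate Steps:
$B = -9276$ ($B = 4 - \left(103^{2} - 1329\right) = 4 - \left(10609 - 1329\right) = 4 - 9280 = -9276$)
$- \frac{617294}{B} = - \frac{617294}{-9276} = \left(-617294\right) \left(- \frac{1}{9276}\right) = \frac{308647}{4638}$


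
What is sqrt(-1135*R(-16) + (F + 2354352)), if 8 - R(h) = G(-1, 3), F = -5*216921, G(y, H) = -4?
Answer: sqrt(1256127) ≈ 1120.8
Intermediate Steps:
F = -1084605
R(h) = 12 (R(h) = 8 - 1*(-4) = 8 + 4 = 12)
sqrt(-1135*R(-16) + (F + 2354352)) = sqrt(-1135*12 + (-1084605 + 2354352)) = sqrt(-13620 + 1269747) = sqrt(1256127)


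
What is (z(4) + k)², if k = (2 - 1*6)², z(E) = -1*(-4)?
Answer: 400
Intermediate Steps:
z(E) = 4
k = 16 (k = (2 - 6)² = (-4)² = 16)
(z(4) + k)² = (4 + 16)² = 20² = 400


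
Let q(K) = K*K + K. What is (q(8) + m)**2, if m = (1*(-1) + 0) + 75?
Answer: 21316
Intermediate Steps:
q(K) = K + K**2 (q(K) = K**2 + K = K + K**2)
m = 74 (m = (-1 + 0) + 75 = -1 + 75 = 74)
(q(8) + m)**2 = (8*(1 + 8) + 74)**2 = (8*9 + 74)**2 = (72 + 74)**2 = 146**2 = 21316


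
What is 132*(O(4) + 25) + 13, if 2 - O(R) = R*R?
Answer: 1465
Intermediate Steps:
O(R) = 2 - R² (O(R) = 2 - R*R = 2 - R²)
132*(O(4) + 25) + 13 = 132*((2 - 1*4²) + 25) + 13 = 132*((2 - 1*16) + 25) + 13 = 132*((2 - 16) + 25) + 13 = 132*(-14 + 25) + 13 = 132*11 + 13 = 1452 + 13 = 1465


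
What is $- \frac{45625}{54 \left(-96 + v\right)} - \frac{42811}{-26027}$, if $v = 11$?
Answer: $\frac{16282169}{1405458} \approx 11.585$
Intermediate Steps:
$- \frac{45625}{54 \left(-96 + v\right)} - \frac{42811}{-26027} = - \frac{45625}{54 \left(-96 + 11\right)} - \frac{42811}{-26027} = - \frac{45625}{54 \left(-85\right)} - - \frac{42811}{26027} = - \frac{45625}{-4590} + \frac{42811}{26027} = \left(-45625\right) \left(- \frac{1}{4590}\right) + \frac{42811}{26027} = \frac{9125}{918} + \frac{42811}{26027} = \frac{16282169}{1405458}$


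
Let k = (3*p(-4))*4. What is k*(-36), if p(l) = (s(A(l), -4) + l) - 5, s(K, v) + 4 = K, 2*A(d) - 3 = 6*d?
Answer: 10152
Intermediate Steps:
A(d) = 3/2 + 3*d (A(d) = 3/2 + (6*d)/2 = 3/2 + 3*d)
s(K, v) = -4 + K
p(l) = -15/2 + 4*l (p(l) = ((-4 + (3/2 + 3*l)) + l) - 5 = ((-5/2 + 3*l) + l) - 5 = (-5/2 + 4*l) - 5 = -15/2 + 4*l)
k = -282 (k = (3*(-15/2 + 4*(-4)))*4 = (3*(-15/2 - 16))*4 = (3*(-47/2))*4 = -141/2*4 = -282)
k*(-36) = -282*(-36) = 10152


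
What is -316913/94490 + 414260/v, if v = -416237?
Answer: -171054343781/39330234130 ≈ -4.3492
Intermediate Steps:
-316913/94490 + 414260/v = -316913/94490 + 414260/(-416237) = -316913*1/94490 + 414260*(-1/416237) = -316913/94490 - 414260/416237 = -171054343781/39330234130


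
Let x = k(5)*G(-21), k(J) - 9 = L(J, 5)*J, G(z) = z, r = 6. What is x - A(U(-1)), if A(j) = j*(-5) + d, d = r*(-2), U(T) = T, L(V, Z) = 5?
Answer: -707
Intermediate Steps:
d = -12 (d = 6*(-2) = -12)
k(J) = 9 + 5*J
x = -714 (x = (9 + 5*5)*(-21) = (9 + 25)*(-21) = 34*(-21) = -714)
A(j) = -12 - 5*j (A(j) = j*(-5) - 12 = -5*j - 12 = -12 - 5*j)
x - A(U(-1)) = -714 - (-12 - 5*(-1)) = -714 - (-12 + 5) = -714 - 1*(-7) = -714 + 7 = -707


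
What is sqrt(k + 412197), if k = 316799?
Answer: 2*sqrt(182249) ≈ 853.81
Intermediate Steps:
sqrt(k + 412197) = sqrt(316799 + 412197) = sqrt(728996) = 2*sqrt(182249)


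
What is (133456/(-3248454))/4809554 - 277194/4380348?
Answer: -180448870889832533/2851536267053147982 ≈ -0.063281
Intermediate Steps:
(133456/(-3248454))/4809554 - 277194/4380348 = (133456*(-1/3248454))*(1/4809554) - 277194*1/4380348 = -66728/1624227*1/4809554 - 46199/730058 = -33364/3905903732379 - 46199/730058 = -180448870889832533/2851536267053147982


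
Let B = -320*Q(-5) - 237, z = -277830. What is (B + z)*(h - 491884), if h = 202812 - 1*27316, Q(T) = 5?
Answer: 88483282796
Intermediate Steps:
h = 175496 (h = 202812 - 27316 = 175496)
B = -1837 (B = -320*5 - 237 = -1600 - 237 = -1837)
(B + z)*(h - 491884) = (-1837 - 277830)*(175496 - 491884) = -279667*(-316388) = 88483282796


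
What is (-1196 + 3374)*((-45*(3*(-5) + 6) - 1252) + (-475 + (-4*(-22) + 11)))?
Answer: -2663694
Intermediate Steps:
(-1196 + 3374)*((-45*(3*(-5) + 6) - 1252) + (-475 + (-4*(-22) + 11))) = 2178*((-45*(-15 + 6) - 1252) + (-475 + (88 + 11))) = 2178*((-45*(-9) - 1252) + (-475 + 99)) = 2178*((405 - 1252) - 376) = 2178*(-847 - 376) = 2178*(-1223) = -2663694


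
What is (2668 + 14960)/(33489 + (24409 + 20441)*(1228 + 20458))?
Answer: 5876/324216863 ≈ 1.8124e-5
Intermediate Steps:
(2668 + 14960)/(33489 + (24409 + 20441)*(1228 + 20458)) = 17628/(33489 + 44850*21686) = 17628/(33489 + 972617100) = 17628/972650589 = 17628*(1/972650589) = 5876/324216863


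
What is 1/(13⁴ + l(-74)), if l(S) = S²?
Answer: 1/34037 ≈ 2.9380e-5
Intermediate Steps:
1/(13⁴ + l(-74)) = 1/(13⁴ + (-74)²) = 1/(28561 + 5476) = 1/34037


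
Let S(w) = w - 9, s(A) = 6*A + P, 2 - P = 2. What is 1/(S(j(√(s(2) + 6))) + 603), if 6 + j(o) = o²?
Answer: 1/606 ≈ 0.0016502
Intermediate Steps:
P = 0 (P = 2 - 1*2 = 2 - 2 = 0)
s(A) = 6*A (s(A) = 6*A + 0 = 6*A)
j(o) = -6 + o²
S(w) = -9 + w
1/(S(j(√(s(2) + 6))) + 603) = 1/((-9 + (-6 + (√(6*2 + 6))²)) + 603) = 1/((-9 + (-6 + (√(12 + 6))²)) + 603) = 1/((-9 + (-6 + (√18)²)) + 603) = 1/((-9 + (-6 + (3*√2)²)) + 603) = 1/((-9 + (-6 + 18)) + 603) = 1/((-9 + 12) + 603) = 1/(3 + 603) = 1/606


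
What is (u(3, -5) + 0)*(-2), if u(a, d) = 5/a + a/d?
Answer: -32/15 ≈ -2.1333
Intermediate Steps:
(u(3, -5) + 0)*(-2) = ((5/3 + 3/(-5)) + 0)*(-2) = ((5*(⅓) + 3*(-⅕)) + 0)*(-2) = ((5/3 - ⅗) + 0)*(-2) = (16/15 + 0)*(-2) = (16/15)*(-2) = -32/15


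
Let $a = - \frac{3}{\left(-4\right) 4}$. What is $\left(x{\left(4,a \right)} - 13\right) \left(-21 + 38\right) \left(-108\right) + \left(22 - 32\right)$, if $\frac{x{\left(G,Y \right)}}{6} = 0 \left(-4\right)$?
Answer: $23858$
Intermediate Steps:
$a = \frac{3}{16}$ ($a = - \frac{3}{-16} = \left(-3\right) \left(- \frac{1}{16}\right) = \frac{3}{16} \approx 0.1875$)
$x{\left(G,Y \right)} = 0$ ($x{\left(G,Y \right)} = 6 \cdot 0 \left(-4\right) = 6 \cdot 0 = 0$)
$\left(x{\left(4,a \right)} - 13\right) \left(-21 + 38\right) \left(-108\right) + \left(22 - 32\right) = \left(0 - 13\right) \left(-21 + 38\right) \left(-108\right) + \left(22 - 32\right) = \left(-13\right) 17 \left(-108\right) - 10 = \left(-221\right) \left(-108\right) - 10 = 23868 - 10 = 23858$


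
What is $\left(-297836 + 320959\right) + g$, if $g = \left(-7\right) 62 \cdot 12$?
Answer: $17915$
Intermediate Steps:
$g = -5208$ ($g = \left(-434\right) 12 = -5208$)
$\left(-297836 + 320959\right) + g = \left(-297836 + 320959\right) - 5208 = 23123 - 5208 = 17915$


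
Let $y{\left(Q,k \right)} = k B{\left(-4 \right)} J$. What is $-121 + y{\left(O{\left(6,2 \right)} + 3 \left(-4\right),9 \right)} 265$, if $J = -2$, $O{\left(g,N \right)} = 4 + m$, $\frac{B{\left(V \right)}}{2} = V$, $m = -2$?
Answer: $38039$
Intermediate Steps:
$B{\left(V \right)} = 2 V$
$O{\left(g,N \right)} = 2$ ($O{\left(g,N \right)} = 4 - 2 = 2$)
$y{\left(Q,k \right)} = 16 k$ ($y{\left(Q,k \right)} = k 2 \left(-4\right) \left(-2\right) = k \left(-8\right) \left(-2\right) = - 8 k \left(-2\right) = 16 k$)
$-121 + y{\left(O{\left(6,2 \right)} + 3 \left(-4\right),9 \right)} 265 = -121 + 16 \cdot 9 \cdot 265 = -121 + 144 \cdot 265 = -121 + 38160 = 38039$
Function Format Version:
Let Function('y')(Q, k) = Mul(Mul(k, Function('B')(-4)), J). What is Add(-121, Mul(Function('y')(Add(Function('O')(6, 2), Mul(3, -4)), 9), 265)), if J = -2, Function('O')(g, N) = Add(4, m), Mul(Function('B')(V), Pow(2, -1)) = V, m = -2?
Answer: 38039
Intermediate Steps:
Function('B')(V) = Mul(2, V)
Function('O')(g, N) = 2 (Function('O')(g, N) = Add(4, -2) = 2)
Function('y')(Q, k) = Mul(16, k) (Function('y')(Q, k) = Mul(Mul(k, Mul(2, -4)), -2) = Mul(Mul(k, -8), -2) = Mul(Mul(-8, k), -2) = Mul(16, k))
Add(-121, Mul(Function('y')(Add(Function('O')(6, 2), Mul(3, -4)), 9), 265)) = Add(-121, Mul(Mul(16, 9), 265)) = Add(-121, Mul(144, 265)) = Add(-121, 38160) = 38039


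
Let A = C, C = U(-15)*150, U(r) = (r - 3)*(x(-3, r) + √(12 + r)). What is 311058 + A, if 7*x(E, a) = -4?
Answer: 2188206/7 - 2700*I*√3 ≈ 3.126e+5 - 4676.5*I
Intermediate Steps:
x(E, a) = -4/7 (x(E, a) = (⅐)*(-4) = -4/7)
U(r) = (-3 + r)*(-4/7 + √(12 + r)) (U(r) = (r - 3)*(-4/7 + √(12 + r)) = (-3 + r)*(-4/7 + √(12 + r)))
C = 10800/7 - 2700*I*√3 (C = (12/7 - 3*√(12 - 15) - 4/7*(-15) - 15*√(12 - 15))*150 = (12/7 - 3*I*√3 + 60/7 - 15*I*√3)*150 = (72/7 - 18*I*√3)*150 = 10800/7 - 2700*I*√3 ≈ 1542.9 - 4676.5*I)
A = 10800/7 - 2700*I*√3 ≈ 1542.9 - 4676.5*I
311058 + A = 311058 + (10800/7 - 2700*I*√3) = 2188206/7 - 2700*I*√3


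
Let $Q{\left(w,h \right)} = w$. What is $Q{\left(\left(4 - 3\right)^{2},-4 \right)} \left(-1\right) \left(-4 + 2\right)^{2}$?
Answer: $-4$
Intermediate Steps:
$Q{\left(\left(4 - 3\right)^{2},-4 \right)} \left(-1\right) \left(-4 + 2\right)^{2} = \left(4 - 3\right)^{2} \left(-1\right) \left(-4 + 2\right)^{2} = 1^{2} \left(-1\right) \left(-2\right)^{2} = 1 \left(-1\right) 4 = \left(-1\right) 4 = -4$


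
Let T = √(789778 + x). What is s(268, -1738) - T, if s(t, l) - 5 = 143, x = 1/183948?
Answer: 148 - √6680903227983915/91974 ≈ -740.69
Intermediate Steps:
x = 1/183948 ≈ 5.4363e-6
T = √6680903227983915/91974 (T = √(789778 + 1/183948) = √(145278083545/183948) = √6680903227983915/91974 ≈ 888.69)
s(t, l) = 148 (s(t, l) = 5 + 143 = 148)
s(268, -1738) - T = 148 - √6680903227983915/91974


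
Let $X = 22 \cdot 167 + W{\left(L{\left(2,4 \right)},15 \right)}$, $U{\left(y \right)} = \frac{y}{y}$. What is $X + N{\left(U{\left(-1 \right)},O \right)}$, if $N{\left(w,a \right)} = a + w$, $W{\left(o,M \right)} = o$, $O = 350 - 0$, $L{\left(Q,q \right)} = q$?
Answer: $4029$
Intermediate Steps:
$O = 350$ ($O = 350 + 0 = 350$)
$U{\left(y \right)} = 1$
$X = 3678$ ($X = 22 \cdot 167 + 4 = 3674 + 4 = 3678$)
$X + N{\left(U{\left(-1 \right)},O \right)} = 3678 + \left(350 + 1\right) = 3678 + 351 = 4029$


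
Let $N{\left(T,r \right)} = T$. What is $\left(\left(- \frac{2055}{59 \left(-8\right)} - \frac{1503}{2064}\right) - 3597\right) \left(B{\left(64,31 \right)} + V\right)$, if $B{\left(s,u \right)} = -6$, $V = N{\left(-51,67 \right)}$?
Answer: $\frac{8314148421}{40592} \approx 2.0482 \cdot 10^{5}$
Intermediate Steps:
$V = -51$
$\left(\left(- \frac{2055}{59 \left(-8\right)} - \frac{1503}{2064}\right) - 3597\right) \left(B{\left(64,31 \right)} + V\right) = \left(\left(- \frac{2055}{59 \left(-8\right)} - \frac{1503}{2064}\right) - 3597\right) \left(-6 - 51\right) = \left(\left(- \frac{2055}{-472} - \frac{501}{688}\right) - 3597\right) \left(-57\right) = \left(\left(\left(-2055\right) \left(- \frac{1}{472}\right) - \frac{501}{688}\right) - 3597\right) \left(-57\right) = \left(\left(\frac{2055}{472} - \frac{501}{688}\right) - 3597\right) \left(-57\right) = \left(\frac{147171}{40592} - 3597\right) \left(-57\right) = \left(- \frac{145862253}{40592}\right) \left(-57\right) = \frac{8314148421}{40592}$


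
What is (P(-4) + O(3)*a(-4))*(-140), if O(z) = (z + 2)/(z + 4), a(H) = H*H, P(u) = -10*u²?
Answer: 20800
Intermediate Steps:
a(H) = H²
O(z) = (2 + z)/(4 + z)
(P(-4) + O(3)*a(-4))*(-140) = (-10*(-4)² + ((2 + 3)/(4 + 3))*(-4)²)*(-140) = (-10*16 + (5/7)*16)*(-140) = (-160 + ((⅐)*5)*16)*(-140) = (-160 + (5/7)*16)*(-140) = (-160 + 80/7)*(-140) = -1040/7*(-140) = 20800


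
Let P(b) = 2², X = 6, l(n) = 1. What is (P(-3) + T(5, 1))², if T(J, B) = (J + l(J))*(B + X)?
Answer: 2116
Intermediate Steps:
P(b) = 4
T(J, B) = (1 + J)*(6 + B) (T(J, B) = (J + 1)*(B + 6) = (1 + J)*(6 + B))
(P(-3) + T(5, 1))² = (4 + (6 + 1 + 6*5 + 1*5))² = (4 + (6 + 1 + 30 + 5))² = (4 + 42)² = 46² = 2116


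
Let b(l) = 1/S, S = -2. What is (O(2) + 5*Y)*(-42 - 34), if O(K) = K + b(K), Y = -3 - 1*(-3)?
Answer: -114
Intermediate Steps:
Y = 0 (Y = -3 + 3 = 0)
b(l) = -½ (b(l) = 1/(-2) = -½)
O(K) = -½ + K (O(K) = K - ½ = -½ + K)
(O(2) + 5*Y)*(-42 - 34) = ((-½ + 2) + 5*0)*(-42 - 34) = (3/2 + 0)*(-76) = (3/2)*(-76) = -114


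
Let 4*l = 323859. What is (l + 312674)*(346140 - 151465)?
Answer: 306526494625/4 ≈ 7.6632e+10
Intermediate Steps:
l = 323859/4 (l = (¼)*323859 = 323859/4 ≈ 80965.)
(l + 312674)*(346140 - 151465) = (323859/4 + 312674)*(346140 - 151465) = (1574555/4)*194675 = 306526494625/4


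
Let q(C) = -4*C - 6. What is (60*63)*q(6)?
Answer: -113400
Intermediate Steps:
q(C) = -6 - 4*C
(60*63)*q(6) = (60*63)*(-6 - 4*6) = 3780*(-6 - 24) = 3780*(-30) = -113400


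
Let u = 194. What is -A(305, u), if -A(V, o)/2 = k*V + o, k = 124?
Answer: 76028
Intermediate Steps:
A(V, o) = -248*V - 2*o (A(V, o) = -2*(124*V + o) = -2*(o + 124*V) = -248*V - 2*o)
-A(305, u) = -(-248*305 - 2*194) = -(-75640 - 388) = -1*(-76028) = 76028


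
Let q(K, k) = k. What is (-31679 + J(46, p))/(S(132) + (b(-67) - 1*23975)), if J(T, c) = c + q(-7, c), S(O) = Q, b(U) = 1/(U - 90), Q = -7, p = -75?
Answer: 4997153/3765175 ≈ 1.3272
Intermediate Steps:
b(U) = 1/(-90 + U)
S(O) = -7
J(T, c) = 2*c (J(T, c) = c + c = 2*c)
(-31679 + J(46, p))/(S(132) + (b(-67) - 1*23975)) = (-31679 + 2*(-75))/(-7 + (1/(-90 - 67) - 1*23975)) = (-31679 - 150)/(-7 + (1/(-157) - 23975)) = -31829/(-7 + (-1/157 - 23975)) = -31829/(-7 - 3764076/157) = -31829/(-3765175/157) = -31829*(-157/3765175) = 4997153/3765175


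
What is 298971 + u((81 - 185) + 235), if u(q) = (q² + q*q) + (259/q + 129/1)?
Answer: 43678541/131 ≈ 3.3342e+5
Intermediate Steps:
u(q) = 129 + 2*q² + 259/q (u(q) = (q² + q²) + (259/q + 129*1) = 2*q² + (259/q + 129) = 2*q² + (129 + 259/q) = 129 + 2*q² + 259/q)
298971 + u((81 - 185) + 235) = 298971 + (129 + 2*((81 - 185) + 235)² + 259/((81 - 185) + 235)) = 298971 + (129 + 2*(-104 + 235)² + 259/(-104 + 235)) = 298971 + (129 + 2*131² + 259/131) = 298971 + (129 + 2*17161 + 259*(1/131)) = 298971 + (129 + 34322 + 259/131) = 298971 + 4513340/131 = 43678541/131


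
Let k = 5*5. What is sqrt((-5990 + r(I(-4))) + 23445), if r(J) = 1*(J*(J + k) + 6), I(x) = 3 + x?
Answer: sqrt(17437) ≈ 132.05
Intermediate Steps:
k = 25
r(J) = 6 + J*(25 + J) (r(J) = 1*(J*(J + 25) + 6) = 1*(J*(25 + J) + 6) = 1*(6 + J*(25 + J)) = 6 + J*(25 + J))
sqrt((-5990 + r(I(-4))) + 23445) = sqrt((-5990 + (6 + (3 - 4)**2 + 25*(3 - 4))) + 23445) = sqrt((-5990 + (6 + (-1)**2 + 25*(-1))) + 23445) = sqrt((-5990 + (6 + 1 - 25)) + 23445) = sqrt((-5990 - 18) + 23445) = sqrt(-6008 + 23445) = sqrt(17437)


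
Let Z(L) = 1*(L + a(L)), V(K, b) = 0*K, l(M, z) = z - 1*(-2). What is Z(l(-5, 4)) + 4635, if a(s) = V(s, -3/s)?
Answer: 4641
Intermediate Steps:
l(M, z) = 2 + z (l(M, z) = z + 2 = 2 + z)
V(K, b) = 0
a(s) = 0
Z(L) = L (Z(L) = 1*(L + 0) = 1*L = L)
Z(l(-5, 4)) + 4635 = (2 + 4) + 4635 = 6 + 4635 = 4641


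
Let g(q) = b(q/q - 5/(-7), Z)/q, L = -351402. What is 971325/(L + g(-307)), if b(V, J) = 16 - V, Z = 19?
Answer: -2087377425/755162998 ≈ -2.7641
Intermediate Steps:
g(q) = 100/(7*q) (g(q) = (16 - (q/q - 5/(-7)))/q = (16 - (1 - 5*(-⅐)))/q = (16 - (1 + 5/7))/q = (16 - 1*12/7)/q = (16 - 12/7)/q = 100/(7*q))
971325/(L + g(-307)) = 971325/(-351402 + (100/7)/(-307)) = 971325/(-351402 + (100/7)*(-1/307)) = 971325/(-351402 - 100/2149) = 971325/(-755162998/2149) = 971325*(-2149/755162998) = -2087377425/755162998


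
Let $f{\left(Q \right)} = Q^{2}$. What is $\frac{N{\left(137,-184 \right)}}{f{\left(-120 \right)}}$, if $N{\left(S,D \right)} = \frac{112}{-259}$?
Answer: $- \frac{1}{33300} \approx -3.003 \cdot 10^{-5}$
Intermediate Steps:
$N{\left(S,D \right)} = - \frac{16}{37}$ ($N{\left(S,D \right)} = 112 \left(- \frac{1}{259}\right) = - \frac{16}{37}$)
$\frac{N{\left(137,-184 \right)}}{f{\left(-120 \right)}} = - \frac{16}{37 \left(-120\right)^{2}} = - \frac{16}{37 \cdot 14400} = \left(- \frac{16}{37}\right) \frac{1}{14400} = - \frac{1}{33300}$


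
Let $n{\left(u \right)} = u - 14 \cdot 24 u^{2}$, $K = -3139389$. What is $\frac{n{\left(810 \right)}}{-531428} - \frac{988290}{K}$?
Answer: $\frac{38477761742635}{92686623194} \approx 415.14$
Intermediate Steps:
$n{\left(u \right)} = u - 336 u^{2}$
$\frac{n{\left(810 \right)}}{-531428} - \frac{988290}{K} = \frac{810 \left(1 - 272160\right)}{-531428} - \frac{988290}{-3139389} = 810 \left(1 - 272160\right) \left(- \frac{1}{531428}\right) - - \frac{109810}{348821} = 810 \left(-272159\right) \left(- \frac{1}{531428}\right) + \frac{109810}{348821} = \left(-220448790\right) \left(- \frac{1}{531428}\right) + \frac{109810}{348821} = \frac{110224395}{265714} + \frac{109810}{348821} = \frac{38477761742635}{92686623194}$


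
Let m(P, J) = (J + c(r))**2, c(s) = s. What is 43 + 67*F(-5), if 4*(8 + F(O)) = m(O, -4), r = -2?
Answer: 110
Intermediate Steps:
m(P, J) = (-2 + J)**2 (m(P, J) = (J - 2)**2 = (-2 + J)**2)
F(O) = 1 (F(O) = -8 + (-2 - 4)**2/4 = -8 + (1/4)*(-6)**2 = -8 + (1/4)*36 = -8 + 9 = 1)
43 + 67*F(-5) = 43 + 67*1 = 43 + 67 = 110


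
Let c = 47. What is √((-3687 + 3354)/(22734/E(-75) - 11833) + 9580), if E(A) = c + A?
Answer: √300231001645978/177029 ≈ 97.878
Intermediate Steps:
E(A) = 47 + A
√((-3687 + 3354)/(22734/E(-75) - 11833) + 9580) = √((-3687 + 3354)/(22734/(47 - 75) - 11833) + 9580) = √(-333/(22734/(-28) - 11833) + 9580) = √(-333/(22734*(-1/28) - 11833) + 9580) = √(-333/(-11367/14 - 11833) + 9580) = √(-333/(-177029/14) + 9580) = √(-333*(-14/177029) + 9580) = √(4662/177029 + 9580) = √(1695942482/177029) = √300231001645978/177029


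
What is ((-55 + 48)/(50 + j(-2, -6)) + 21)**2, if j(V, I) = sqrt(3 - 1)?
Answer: 1357621881/3120002 + 182378*sqrt(2)/1560001 ≈ 435.30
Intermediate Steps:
j(V, I) = sqrt(2)
((-55 + 48)/(50 + j(-2, -6)) + 21)**2 = ((-55 + 48)/(50 + sqrt(2)) + 21)**2 = (-7/(50 + sqrt(2)) + 21)**2 = (21 - 7/(50 + sqrt(2)))**2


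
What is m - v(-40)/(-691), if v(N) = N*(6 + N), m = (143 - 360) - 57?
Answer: -187974/691 ≈ -272.03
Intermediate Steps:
m = -274 (m = -217 - 57 = -274)
m - v(-40)/(-691) = -274 - (-40*(6 - 40))/(-691) = -274 - (-40*(-34))*(-1)/691 = -274 - 1360*(-1)/691 = -274 - 1*(-1360/691) = -274 + 1360/691 = -187974/691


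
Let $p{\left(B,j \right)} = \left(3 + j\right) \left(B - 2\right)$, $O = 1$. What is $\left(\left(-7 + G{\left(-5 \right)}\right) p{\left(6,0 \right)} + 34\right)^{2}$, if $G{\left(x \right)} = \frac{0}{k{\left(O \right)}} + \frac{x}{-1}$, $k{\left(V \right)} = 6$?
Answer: $100$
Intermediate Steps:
$p{\left(B,j \right)} = \left(-2 + B\right) \left(3 + j\right)$ ($p{\left(B,j \right)} = \left(3 + j\right) \left(-2 + B\right) = \left(-2 + B\right) \left(3 + j\right)$)
$G{\left(x \right)} = - x$ ($G{\left(x \right)} = \frac{0}{6} + \frac{x}{-1} = 0 \cdot \frac{1}{6} + x \left(-1\right) = 0 - x = - x$)
$\left(\left(-7 + G{\left(-5 \right)}\right) p{\left(6,0 \right)} + 34\right)^{2} = \left(\left(-7 - -5\right) \left(-6 - 0 + 3 \cdot 6 + 6 \cdot 0\right) + 34\right)^{2} = \left(\left(-7 + 5\right) \left(-6 + 0 + 18 + 0\right) + 34\right)^{2} = \left(\left(-2\right) 12 + 34\right)^{2} = \left(-24 + 34\right)^{2} = 10^{2} = 100$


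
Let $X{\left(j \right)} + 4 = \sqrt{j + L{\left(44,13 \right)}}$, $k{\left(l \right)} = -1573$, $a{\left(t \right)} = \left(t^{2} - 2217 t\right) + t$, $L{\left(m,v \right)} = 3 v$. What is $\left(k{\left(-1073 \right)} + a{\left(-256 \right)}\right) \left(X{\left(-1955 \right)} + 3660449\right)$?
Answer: $2310688850255 + 1262518 i \sqrt{479} \approx 2.3107 \cdot 10^{12} + 2.7632 \cdot 10^{7} i$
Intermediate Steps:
$a{\left(t \right)} = t^{2} - 2216 t$
$X{\left(j \right)} = -4 + \sqrt{39 + j}$ ($X{\left(j \right)} = -4 + \sqrt{j + 3 \cdot 13} = -4 + \sqrt{j + 39} = -4 + \sqrt{39 + j}$)
$\left(k{\left(-1073 \right)} + a{\left(-256 \right)}\right) \left(X{\left(-1955 \right)} + 3660449\right) = \left(-1573 - 256 \left(-2216 - 256\right)\right) \left(\left(-4 + \sqrt{39 - 1955}\right) + 3660449\right) = \left(-1573 - -632832\right) \left(\left(-4 + \sqrt{-1916}\right) + 3660449\right) = \left(-1573 + 632832\right) \left(\left(-4 + 2 i \sqrt{479}\right) + 3660449\right) = 631259 \left(3660445 + 2 i \sqrt{479}\right) = 2310688850255 + 1262518 i \sqrt{479}$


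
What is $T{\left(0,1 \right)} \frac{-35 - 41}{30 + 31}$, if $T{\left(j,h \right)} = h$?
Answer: $- \frac{76}{61} \approx -1.2459$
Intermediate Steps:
$T{\left(0,1 \right)} \frac{-35 - 41}{30 + 31} = 1 \frac{-35 - 41}{30 + 31} = 1 \left(- \frac{76}{61}\right) = - \frac{76}{61}$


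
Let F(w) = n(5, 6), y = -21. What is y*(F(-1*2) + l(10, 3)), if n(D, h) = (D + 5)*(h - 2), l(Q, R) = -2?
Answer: -798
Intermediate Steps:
n(D, h) = (-2 + h)*(5 + D) (n(D, h) = (5 + D)*(-2 + h) = (-2 + h)*(5 + D))
F(w) = 40 (F(w) = -10 - 2*5 + 5*6 + 5*6 = -10 - 10 + 30 + 30 = 40)
y*(F(-1*2) + l(10, 3)) = -21*(40 - 2) = -21*38 = -798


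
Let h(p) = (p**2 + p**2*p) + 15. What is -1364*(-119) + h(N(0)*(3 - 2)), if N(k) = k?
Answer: 162331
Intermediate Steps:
h(p) = 15 + p**2 + p**3 (h(p) = (p**2 + p**3) + 15 = 15 + p**2 + p**3)
-1364*(-119) + h(N(0)*(3 - 2)) = -1364*(-119) + (15 + (0*(3 - 2))**2 + (0*(3 - 2))**3) = 162316 + (15 + (0*1)**2 + (0*1)**3) = 162316 + (15 + 0**2 + 0**3) = 162316 + (15 + 0 + 0) = 162316 + 15 = 162331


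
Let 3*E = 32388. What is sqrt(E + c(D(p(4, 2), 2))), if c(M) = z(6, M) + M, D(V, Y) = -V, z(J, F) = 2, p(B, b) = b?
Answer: 2*sqrt(2699) ≈ 103.90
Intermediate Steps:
E = 10796 (E = (1/3)*32388 = 10796)
c(M) = 2 + M
sqrt(E + c(D(p(4, 2), 2))) = sqrt(10796 + (2 - 1*2)) = sqrt(10796 + (2 - 2)) = sqrt(10796 + 0) = sqrt(10796) = 2*sqrt(2699)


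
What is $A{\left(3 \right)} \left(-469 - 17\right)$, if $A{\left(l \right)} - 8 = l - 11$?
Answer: $0$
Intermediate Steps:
$A{\left(l \right)} = -3 + l$ ($A{\left(l \right)} = 8 + \left(l - 11\right) = 8 + \left(-11 + l\right) = -3 + l$)
$A{\left(3 \right)} \left(-469 - 17\right) = \left(-3 + 3\right) \left(-469 - 17\right) = 0 \left(-486\right) = 0$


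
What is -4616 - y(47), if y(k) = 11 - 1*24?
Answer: -4603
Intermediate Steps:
y(k) = -13 (y(k) = 11 - 24 = -13)
-4616 - y(47) = -4616 - 1*(-13) = -4616 + 13 = -4603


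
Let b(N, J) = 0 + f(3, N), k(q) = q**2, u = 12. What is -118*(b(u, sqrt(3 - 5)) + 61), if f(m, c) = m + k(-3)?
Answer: -8614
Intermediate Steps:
f(m, c) = 9 + m (f(m, c) = m + (-3)**2 = m + 9 = 9 + m)
b(N, J) = 12 (b(N, J) = 0 + (9 + 3) = 0 + 12 = 12)
-118*(b(u, sqrt(3 - 5)) + 61) = -118*(12 + 61) = -118*73 = -8614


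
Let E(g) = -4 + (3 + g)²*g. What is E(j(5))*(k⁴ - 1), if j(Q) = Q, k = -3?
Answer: 25280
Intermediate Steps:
E(g) = -4 + g*(3 + g)²
E(j(5))*(k⁴ - 1) = (-4 + 5*(3 + 5)²)*((-3)⁴ - 1) = (-4 + 5*8²)*(81 - 1) = (-4 + 5*64)*80 = (-4 + 320)*80 = 316*80 = 25280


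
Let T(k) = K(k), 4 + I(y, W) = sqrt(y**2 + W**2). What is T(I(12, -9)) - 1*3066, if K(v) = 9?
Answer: -3057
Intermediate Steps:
I(y, W) = -4 + sqrt(W**2 + y**2) (I(y, W) = -4 + sqrt(y**2 + W**2) = -4 + sqrt(W**2 + y**2))
T(k) = 9
T(I(12, -9)) - 1*3066 = 9 - 1*3066 = 9 - 3066 = -3057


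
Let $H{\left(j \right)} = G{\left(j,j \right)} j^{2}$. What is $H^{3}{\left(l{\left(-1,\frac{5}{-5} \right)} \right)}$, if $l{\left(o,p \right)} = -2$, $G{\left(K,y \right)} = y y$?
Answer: $4096$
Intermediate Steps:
$G{\left(K,y \right)} = y^{2}$
$H{\left(j \right)} = j^{4}$ ($H{\left(j \right)} = j^{2} j^{2} = j^{4}$)
$H^{3}{\left(l{\left(-1,\frac{5}{-5} \right)} \right)} = \left(\left(-2\right)^{4}\right)^{3} = 16^{3} = 4096$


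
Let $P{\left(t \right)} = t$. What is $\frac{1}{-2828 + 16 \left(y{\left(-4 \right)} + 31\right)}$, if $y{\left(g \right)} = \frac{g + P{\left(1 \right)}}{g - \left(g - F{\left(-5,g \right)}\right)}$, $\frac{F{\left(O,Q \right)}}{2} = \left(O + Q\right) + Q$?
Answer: $- \frac{13}{30292} \approx -0.00042916$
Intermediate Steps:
$F{\left(O,Q \right)} = 2 O + 4 Q$ ($F{\left(O,Q \right)} = 2 \left(\left(O + Q\right) + Q\right) = 2 \left(O + 2 Q\right) = 2 O + 4 Q$)
$y{\left(g \right)} = \frac{1 + g}{-10 + 4 g}$ ($y{\left(g \right)} = \frac{g + 1}{g + \left(\left(2 \left(-5\right) + 4 g\right) - g\right)} = \frac{1 + g}{g + \left(\left(-10 + 4 g\right) - g\right)} = \frac{1 + g}{g + \left(-10 + 3 g\right)} = \frac{1 + g}{-10 + 4 g}$)
$\frac{1}{-2828 + 16 \left(y{\left(-4 \right)} + 31\right)} = \frac{1}{-2828 + 16 \left(\frac{1 - 4}{2 \left(-5 + 2 \left(-4\right)\right)} + 31\right)} = \frac{1}{-2828 + 16 \left(\frac{1}{2} \frac{1}{-5 - 8} \left(-3\right) + 31\right)} = \frac{1}{-2828 + 16 \left(\frac{1}{2} \frac{1}{-13} \left(-3\right) + 31\right)} = \frac{1}{-2828 + 16 \left(\frac{1}{2} \left(- \frac{1}{13}\right) \left(-3\right) + 31\right)} = \frac{1}{-2828 + 16 \left(\frac{3}{26} + 31\right)} = \frac{1}{-2828 + 16 \cdot \frac{809}{26}} = \frac{1}{-2828 + \frac{6472}{13}} = \frac{1}{- \frac{30292}{13}} = - \frac{13}{30292}$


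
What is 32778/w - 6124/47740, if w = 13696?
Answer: 185118427/81730880 ≈ 2.2650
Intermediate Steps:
32778/w - 6124/47740 = 32778/13696 - 6124/47740 = 32778*(1/13696) - 6124*1/47740 = 16389/6848 - 1531/11935 = 185118427/81730880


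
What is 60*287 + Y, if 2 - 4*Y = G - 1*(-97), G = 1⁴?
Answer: 17196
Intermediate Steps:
G = 1
Y = -24 (Y = ½ - (1 - 1*(-97))/4 = ½ - (1 + 97)/4 = ½ - ¼*98 = ½ - 49/2 = -24)
60*287 + Y = 60*287 - 24 = 17220 - 24 = 17196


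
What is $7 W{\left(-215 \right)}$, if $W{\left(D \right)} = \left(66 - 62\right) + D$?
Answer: $-1477$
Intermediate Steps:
$W{\left(D \right)} = 4 + D$
$7 W{\left(-215 \right)} = 7 \left(4 - 215\right) = 7 \left(-211\right) = -1477$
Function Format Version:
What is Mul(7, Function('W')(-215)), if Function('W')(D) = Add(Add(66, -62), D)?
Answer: -1477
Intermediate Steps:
Function('W')(D) = Add(4, D)
Mul(7, Function('W')(-215)) = Mul(7, Add(4, -215)) = Mul(7, -211) = -1477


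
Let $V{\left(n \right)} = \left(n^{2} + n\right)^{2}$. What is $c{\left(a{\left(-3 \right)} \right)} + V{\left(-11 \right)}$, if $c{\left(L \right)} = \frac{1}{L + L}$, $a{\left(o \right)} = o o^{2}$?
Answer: $\frac{653399}{54} \approx 12100.0$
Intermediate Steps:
$V{\left(n \right)} = \left(n + n^{2}\right)^{2}$
$a{\left(o \right)} = o^{3}$
$c{\left(L \right)} = \frac{1}{2 L}$
$c{\left(a{\left(-3 \right)} \right)} + V{\left(-11 \right)} = \frac{1}{2 \left(-3\right)^{3}} + \left(-11\right)^{2} \left(1 - 11\right)^{2} = \frac{1}{2 \left(-27\right)} + 121 \left(-10\right)^{2} = \frac{1}{2} \left(- \frac{1}{27}\right) + 121 \cdot 100 = - \frac{1}{54} + 12100 = \frac{653399}{54}$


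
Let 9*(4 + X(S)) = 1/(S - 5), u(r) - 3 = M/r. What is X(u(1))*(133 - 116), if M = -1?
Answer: -1853/27 ≈ -68.630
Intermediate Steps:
u(r) = 3 - 1/r
X(S) = -4 + 1/(9*(-5 + S)) (X(S) = -4 + 1/(9*(S - 5)) = -4 + 1/(9*(-5 + S)))
X(u(1))*(133 - 116) = ((181 - 36*(3 - 1/1))/(9*(-5 + (3 - 1/1))))*(133 - 116) = ((181 - 36*(3 - 1*1))/(9*(-5 + (3 - 1*1))))*17 = ((181 - 36*(3 - 1))/(9*(-5 + (3 - 1))))*17 = ((181 - 36*2)/(9*(-5 + 2)))*17 = ((⅑)*(181 - 72)/(-3))*17 = ((⅑)*(-⅓)*109)*17 = -109/27*17 = -1853/27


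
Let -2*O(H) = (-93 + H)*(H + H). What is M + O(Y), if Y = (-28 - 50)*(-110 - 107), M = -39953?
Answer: -284955311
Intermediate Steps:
Y = 16926 (Y = -78*(-217) = 16926)
O(H) = -H*(-93 + H) (O(H) = -(-93 + H)*(H + H)/2 = -(-93 + H)*2*H/2 = -H*(-93 + H))
M + O(Y) = -39953 + 16926*(93 - 1*16926) = -39953 + 16926*(93 - 16926) = -39953 + 16926*(-16833) = -39953 - 284915358 = -284955311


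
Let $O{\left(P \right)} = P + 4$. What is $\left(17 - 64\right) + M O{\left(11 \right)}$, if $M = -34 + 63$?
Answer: $388$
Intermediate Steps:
$O{\left(P \right)} = 4 + P$
$M = 29$
$\left(17 - 64\right) + M O{\left(11 \right)} = \left(17 - 64\right) + 29 \left(4 + 11\right) = \left(17 - 64\right) + 29 \cdot 15 = -47 + 435 = 388$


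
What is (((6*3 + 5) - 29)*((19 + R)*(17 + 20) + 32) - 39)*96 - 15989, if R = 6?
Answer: -570965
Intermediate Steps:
(((6*3 + 5) - 29)*((19 + R)*(17 + 20) + 32) - 39)*96 - 15989 = (((6*3 + 5) - 29)*((19 + 6)*(17 + 20) + 32) - 39)*96 - 15989 = (((18 + 5) - 29)*(25*37 + 32) - 39)*96 - 15989 = ((23 - 29)*(925 + 32) - 39)*96 - 15989 = (-6*957 - 39)*96 - 15989 = (-5742 - 39)*96 - 15989 = -5781*96 - 15989 = -554976 - 15989 = -570965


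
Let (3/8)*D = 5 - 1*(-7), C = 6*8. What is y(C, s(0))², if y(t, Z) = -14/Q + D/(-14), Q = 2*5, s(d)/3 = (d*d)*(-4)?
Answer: 16641/1225 ≈ 13.584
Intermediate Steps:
s(d) = -12*d² (s(d) = 3*((d*d)*(-4)) = 3*(d²*(-4)) = 3*(-4*d²) = -12*d²)
C = 48
Q = 10
D = 32 (D = 8*(5 - 1*(-7))/3 = 8*(5 + 7)/3 = (8/3)*12 = 32)
y(t, Z) = -129/35 (y(t, Z) = -14/10 + 32/(-14) = -14*⅒ + 32*(-1/14) = -7/5 - 16/7 = -129/35)
y(C, s(0))² = (-129/35)² = 16641/1225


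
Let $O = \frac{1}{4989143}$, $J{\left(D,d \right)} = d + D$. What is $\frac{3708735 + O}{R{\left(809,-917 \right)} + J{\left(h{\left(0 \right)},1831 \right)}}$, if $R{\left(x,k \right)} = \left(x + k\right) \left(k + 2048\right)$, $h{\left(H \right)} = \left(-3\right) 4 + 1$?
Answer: $- \frac{711669587081}{23089753804} \approx -30.822$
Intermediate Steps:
$h{\left(H \right)} = -11$ ($h{\left(H \right)} = -12 + 1 = -11$)
$J{\left(D,d \right)} = D + d$
$R{\left(x,k \right)} = \left(2048 + k\right) \left(k + x\right)$ ($R{\left(x,k \right)} = \left(k + x\right) \left(2048 + k\right) = \left(2048 + k\right) \left(k + x\right)$)
$O = \frac{1}{4989143} \approx 2.0044 \cdot 10^{-7}$
$\frac{3708735 + O}{R{\left(809,-917 \right)} + J{\left(h{\left(0 \right)},1831 \right)}} = \frac{3708735 + \frac{1}{4989143}}{\left(\left(-917\right)^{2} + 2048 \left(-917\right) + 2048 \cdot 809 - 741853\right) + \left(-11 + 1831\right)} = \frac{18503409264106}{4989143 \left(\left(840889 - 1878016 + 1656832 - 741853\right) + 1820\right)} = \frac{18503409264106}{4989143 \left(-122148 + 1820\right)} = \frac{18503409264106}{4989143 \left(-120328\right)} = \frac{18503409264106}{4989143} \left(- \frac{1}{120328}\right) = - \frac{711669587081}{23089753804}$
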